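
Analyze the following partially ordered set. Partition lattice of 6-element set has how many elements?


B(n) = number of set partitions of an n-element set.
B(n) satisfies the recurrence: B(n+1) = sum_k C(n,k)*B(k).
B(6) = 203


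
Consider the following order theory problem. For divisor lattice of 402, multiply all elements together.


Divisors of 402: [1, 2, 3, 6, 67, 134, 201, 402]
Product = n^(d(n)/2) = 402^(8/2)
Product = 26115852816


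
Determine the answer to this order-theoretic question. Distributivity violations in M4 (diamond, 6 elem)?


Distributive law: a ^ (b v c) = (a ^ b) v (a ^ c).
Check all 6^3 = 216 ordered triples (a,b,c).
  e.g. a=a1, b=a2, c=a3: lhs=a1 != rhs=0
  e.g. a=a1, b=a2, c=a4: lhs=a1 != rhs=0
Total violating triples: 24


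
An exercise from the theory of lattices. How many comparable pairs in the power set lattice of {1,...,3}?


A comparable pair {a,b} has a < b or b < a in the order.
Count unordered pairs where one element is strictly below the other.
Examples: {{},{1}}, {{},{2}}, {{},{3}}, {{},{1,2}}, ...
Total comparable pairs: 19


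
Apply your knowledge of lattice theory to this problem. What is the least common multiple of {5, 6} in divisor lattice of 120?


In a divisor lattice, join = lcm (least common multiple).
Compute lcm iteratively: start with first element, then lcm(current, next).
Elements: [5, 6]
lcm(5,6) = 30
Final lcm = 30


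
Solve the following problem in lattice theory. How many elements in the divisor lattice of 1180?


Divisors of 1180: [1, 2, 4, 5, 10, 20, 59, 118, 236, 295, 590, 1180]
Count: 12


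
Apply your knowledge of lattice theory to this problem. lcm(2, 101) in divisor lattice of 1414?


Join=lcm.
gcd(2,101)=1
lcm=202


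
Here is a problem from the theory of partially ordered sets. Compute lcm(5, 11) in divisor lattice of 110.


In a divisor lattice, join = lcm (least common multiple).
gcd(5,11) = 1
lcm(5,11) = 5*11/gcd = 55/1 = 55


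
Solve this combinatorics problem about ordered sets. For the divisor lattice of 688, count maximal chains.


A maximal chain goes from the minimum element to a maximal element via cover relations.
Counting all min-to-max paths in the cover graph.
Total maximal chains: 5


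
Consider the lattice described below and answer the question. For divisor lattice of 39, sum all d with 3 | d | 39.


Interval [3,39] in divisors of 39: [3, 39]
Sum = 42


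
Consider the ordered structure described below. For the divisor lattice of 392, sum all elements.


sigma(n) = sum of divisors.
Divisors of 392: [1, 2, 4, 7, 8, 14, 28, 49, 56, 98, 196, 392]
Sum = 855


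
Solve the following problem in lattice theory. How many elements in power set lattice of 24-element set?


Power set = 2^n.
2^24 = 16777216


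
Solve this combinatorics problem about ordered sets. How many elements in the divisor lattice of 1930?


Divisors of 1930: [1, 2, 5, 10, 193, 386, 965, 1930]
Count: 8


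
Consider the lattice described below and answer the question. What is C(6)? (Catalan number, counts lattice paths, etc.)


C(n) = C(2n, n) / (n+1).
C(12, 6) = 924
C(6) = 924 / 7 = 132


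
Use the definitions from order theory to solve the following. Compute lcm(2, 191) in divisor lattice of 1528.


In a divisor lattice, join = lcm (least common multiple).
gcd(2,191) = 1
lcm(2,191) = 2*191/gcd = 382/1 = 382


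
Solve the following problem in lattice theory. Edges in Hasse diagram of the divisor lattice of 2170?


A cover relation a -< b holds when a < b with no c strictly between.
Cover relations:
  1 -< 2
  1 -< 5
  1 -< 7
  1 -< 31
  2 -< 10
  2 -< 14
  2 -< 62
  5 -< 10
  ...24 more
Total: 32


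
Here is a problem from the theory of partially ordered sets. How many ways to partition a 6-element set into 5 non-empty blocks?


S(n,k) = k*S(n-1,k) + S(n-1,k-1).
S(5,5) = 1, S(5,4) = 10
S(6,5) = 5*1 + 10 = 5 + 10
S(6,5) = 15


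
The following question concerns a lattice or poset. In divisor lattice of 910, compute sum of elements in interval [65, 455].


Interval [65,455] in divisors of 910: [65, 455]
Sum = 520


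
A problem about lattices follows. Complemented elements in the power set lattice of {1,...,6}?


An element a is complemented if some b has a meet b = bottom, a join b = top.
every subset A has complement S\A, so all elements are complemented.
Complemented elements: {}, {1}, {2}, {3}, {4}, {5}, ... (58 more)
Count: 64


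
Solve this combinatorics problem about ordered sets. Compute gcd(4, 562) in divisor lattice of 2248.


In a divisor lattice, meet = gcd (greatest common divisor).
By Euclidean algorithm or factoring: gcd(4,562) = 2


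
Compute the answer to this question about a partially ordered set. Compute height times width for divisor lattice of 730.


Height = length of longest chain minus 1; width = size of largest antichain.
A maximum chain: 1 | 73 | 365 | 730  (height 3).
A maximum antichain: {2, 5, 73}  (width 3).
Product = 3 * 3 = 9


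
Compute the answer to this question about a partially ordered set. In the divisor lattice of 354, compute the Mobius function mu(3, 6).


In a divisor lattice, mu(a,b) = mu(b/a) where mu is the classical Mobius function.
b/a = 6/3 = 2
Prime factorization of 2: primes [2]
2 is squarefree with 1 prime factor(s), so mu(2) = (-1)^1 = -1


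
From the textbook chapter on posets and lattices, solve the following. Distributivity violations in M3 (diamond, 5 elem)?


Distributive law: a ^ (b v c) = (a ^ b) v (a ^ c).
Check all 5^3 = 125 ordered triples (a,b,c).
  e.g. a=a1, b=a2, c=a3: lhs=a1 != rhs=0
  e.g. a=a1, b=a3, c=a2: lhs=a1 != rhs=0
Total violating triples: 6


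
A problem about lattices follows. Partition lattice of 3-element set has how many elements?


B(n) = number of set partitions of an n-element set.
B(n) satisfies the recurrence: B(n+1) = sum_k C(n,k)*B(k).
B(3) = 5


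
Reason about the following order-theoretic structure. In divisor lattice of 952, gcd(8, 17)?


Meet=gcd.
gcd(8,17)=1


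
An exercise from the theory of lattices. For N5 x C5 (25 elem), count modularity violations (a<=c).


Modular law: if a <= c then a v (b ^ c) = (a v b) ^ c.
Check all triples (a,b,c) with a <= c among 25 elements.
  e.g. a=(a,0), b=(c,0), c=(b,0): lhs=(a,0) != rhs=(b,0)
  e.g. a=(a,0), b=(c,1), c=(b,0): lhs=(a,0) != rhs=(b,0)
Total violating triples: 75


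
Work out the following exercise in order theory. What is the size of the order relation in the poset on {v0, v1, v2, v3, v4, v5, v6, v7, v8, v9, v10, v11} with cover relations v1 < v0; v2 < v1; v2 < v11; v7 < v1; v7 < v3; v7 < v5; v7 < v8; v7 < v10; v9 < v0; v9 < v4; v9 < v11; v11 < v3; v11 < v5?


The order relation is {(a,b) : a <= b}, reflexive so it includes (a,a).
Examples: (v0,v0), (v1,v0), (v1,v1), (v10,v10), (v11,v11), ...
Total ordered pairs: 31


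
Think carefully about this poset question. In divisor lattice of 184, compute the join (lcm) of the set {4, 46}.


In a divisor lattice, join = lcm (least common multiple).
Compute lcm iteratively: start with first element, then lcm(current, next).
Elements: [4, 46]
lcm(4,46) = 92
Final lcm = 92


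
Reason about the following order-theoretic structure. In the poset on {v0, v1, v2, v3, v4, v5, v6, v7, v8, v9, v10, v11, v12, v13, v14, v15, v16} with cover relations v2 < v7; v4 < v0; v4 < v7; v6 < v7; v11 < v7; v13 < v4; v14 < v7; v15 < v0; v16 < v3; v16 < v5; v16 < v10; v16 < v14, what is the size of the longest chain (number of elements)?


A chain is a totally ordered subset; we count the number of elements in a maximum chain.
Compute, for each element x, the size of the longest chain ending at x:
  v1: 1
  v2: 1
  v6: 1
  v8: 1
  v9: 1
  v11: 1
  ...
A maximum chain: v13 < v4 < v0
Number of elements in the longest chain: 3


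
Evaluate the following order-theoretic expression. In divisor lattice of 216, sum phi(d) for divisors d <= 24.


Divisors of 216 up to 24: [1, 2, 3, 4, 6, 8, 9, 12, 18, 24]
phi values: [1, 1, 2, 2, 2, 4, 6, 4, 6, 8]
Sum = 36


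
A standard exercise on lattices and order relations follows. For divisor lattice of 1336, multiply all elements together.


Divisors of 1336: [1, 2, 4, 8, 167, 334, 668, 1336]
Product = n^(d(n)/2) = 1336^(8/2)
Product = 3185853730816


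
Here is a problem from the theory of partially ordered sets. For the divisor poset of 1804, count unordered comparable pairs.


A comparable pair {a,b} has a < b or b < a in the order.
Count unordered pairs where one element is strictly below the other.
Examples: {1,2}, {1,4}, {1,11}, {1,22}, ...
Total comparable pairs: 42


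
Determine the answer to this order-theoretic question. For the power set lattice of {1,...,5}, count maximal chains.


A maximal chain goes from the minimum element to a maximal element via cover relations.
Counting all min-to-max paths in the cover graph.
Total maximal chains: 120


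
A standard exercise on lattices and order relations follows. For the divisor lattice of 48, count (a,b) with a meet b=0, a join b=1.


Complement pair (a,b): a meet b = bottom, a join b = top.
Here: gcd(a,b)=1 and lcm(a,b)=48, i.e. a*b=48 with a,b coprime.
Pairs found: (1,48), (3,16), (16,3), (48,1)
Total ordered pairs: 4


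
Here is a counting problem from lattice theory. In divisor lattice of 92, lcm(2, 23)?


Join=lcm.
gcd(2,23)=1
lcm=46


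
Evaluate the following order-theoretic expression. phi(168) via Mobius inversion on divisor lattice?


phi(n) = n * prod_{p|n} (1 - 1/p).
Prime divisors of 168: [2, 3, 7]
phi(168) = 168 * (1 - 1/2) * (1 - 1/3) * (1 - 1/7)
phi(168) = 48


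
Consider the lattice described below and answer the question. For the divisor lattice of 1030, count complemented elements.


An element a is complemented if some b has a meet b = bottom, a join b = top.
a is complemented iff gcd(a, n/a)=1, i.e. a is a unitary divisor of 1030.
Complemented elements: 1, 2, 5, 10, 103, 206, ... (2 more)
Count: 8


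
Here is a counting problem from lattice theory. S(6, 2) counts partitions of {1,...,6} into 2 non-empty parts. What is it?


S(n,k) = k*S(n-1,k) + S(n-1,k-1).
S(5,2) = 15, S(5,1) = 1
S(6,2) = 2*15 + 1 = 30 + 1
S(6,2) = 31


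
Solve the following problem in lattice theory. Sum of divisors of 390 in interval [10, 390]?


Interval [10,390] in divisors of 390: [10, 30, 130, 390]
Sum = 560


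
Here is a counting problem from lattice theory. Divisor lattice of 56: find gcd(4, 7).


In a divisor lattice, meet = gcd (greatest common divisor).
By Euclidean algorithm or factoring: gcd(4,7) = 1


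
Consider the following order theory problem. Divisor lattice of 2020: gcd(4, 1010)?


Meet=gcd.
gcd(4,1010)=2


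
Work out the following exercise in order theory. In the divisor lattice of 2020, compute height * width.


Height = length of longest chain minus 1; width = size of largest antichain.
A maximum chain: 1 | 101 | 505 | 1010 | 2020  (height 4).
A maximum antichain: {4, 10, 202, 505}  (width 4).
Product = 4 * 4 = 16


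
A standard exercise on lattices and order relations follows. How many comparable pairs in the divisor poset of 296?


A comparable pair {a,b} has a < b or b < a in the order.
Count unordered pairs where one element is strictly below the other.
Examples: {1,2}, {1,4}, {1,8}, {1,37}, ...
Total comparable pairs: 22


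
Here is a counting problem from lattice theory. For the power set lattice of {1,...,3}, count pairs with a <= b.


The order relation is {(a,b) : a <= b}, reflexive so it includes (a,a).
Examples: ({},{}), ({},{1,2}), ({},{1,2,3}), ({},{1,3}), ({},{1}), ...
Total ordered pairs: 27


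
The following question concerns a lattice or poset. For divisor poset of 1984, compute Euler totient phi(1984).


phi(n) = n * prod_{p|n} (1 - 1/p).
Prime divisors of 1984: [2, 31]
phi(1984) = 1984 * (1 - 1/2) * (1 - 1/31)
phi(1984) = 960


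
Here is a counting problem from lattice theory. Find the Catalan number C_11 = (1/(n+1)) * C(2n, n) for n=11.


C(n) = C(2n, n) / (n+1).
C(22, 11) = 705432
C(11) = 705432 / 12 = 58786


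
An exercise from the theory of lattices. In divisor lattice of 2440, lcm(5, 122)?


Join=lcm.
gcd(5,122)=1
lcm=610


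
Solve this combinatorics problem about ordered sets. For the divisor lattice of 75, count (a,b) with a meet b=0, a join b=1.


Complement pair (a,b): a meet b = bottom, a join b = top.
Here: gcd(a,b)=1 and lcm(a,b)=75, i.e. a*b=75 with a,b coprime.
Pairs found: (1,75), (3,25), (25,3), (75,1)
Total ordered pairs: 4


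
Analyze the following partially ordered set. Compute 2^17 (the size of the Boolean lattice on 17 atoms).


Power set = 2^n.
2^17 = 131072


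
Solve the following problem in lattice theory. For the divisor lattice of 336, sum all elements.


sigma(n) = sum of divisors.
Divisors of 336: [1, 2, 3, 4, 6, 7, 8, 12, 14, 16, 21, 24, 28, 42, 48, 56, 84, 112, 168, 336]
Sum = 992


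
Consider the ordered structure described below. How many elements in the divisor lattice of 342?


Divisors of 342: [1, 2, 3, 6, 9, 18, 19, 38, 57, 114, 171, 342]
Count: 12


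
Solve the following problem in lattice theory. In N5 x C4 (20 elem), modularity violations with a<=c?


Modular law: if a <= c then a v (b ^ c) = (a v b) ^ c.
Check all triples (a,b,c) with a <= c among 20 elements.
  e.g. a=(a,0), b=(c,0), c=(b,0): lhs=(a,0) != rhs=(b,0)
  e.g. a=(a,0), b=(c,1), c=(b,0): lhs=(a,0) != rhs=(b,0)
Total violating triples: 40


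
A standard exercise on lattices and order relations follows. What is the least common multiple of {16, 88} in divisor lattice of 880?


In a divisor lattice, join = lcm (least common multiple).
Compute lcm iteratively: start with first element, then lcm(current, next).
Elements: [16, 88]
lcm(16,88) = 176
Final lcm = 176


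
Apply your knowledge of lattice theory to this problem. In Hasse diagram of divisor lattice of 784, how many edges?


A cover relation a -< b holds when a < b with no c strictly between.
Cover relations:
  1 -< 2
  1 -< 7
  2 -< 4
  2 -< 14
  4 -< 8
  4 -< 28
  7 -< 14
  7 -< 49
  ...14 more
Total: 22


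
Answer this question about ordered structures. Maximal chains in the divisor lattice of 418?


A maximal chain goes from the minimum element to a maximal element via cover relations.
Counting all min-to-max paths in the cover graph.
Total maximal chains: 6


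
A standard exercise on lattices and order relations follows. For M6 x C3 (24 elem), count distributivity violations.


Distributive law: a ^ (b v c) = (a ^ b) v (a ^ c).
Check all 24^3 = 13824 ordered triples (a,b,c).
  e.g. a=(a1,0), b=(a2,0), c=(a3,0): lhs=(a1,0) != rhs=(0,0)
  e.g. a=(a1,0), b=(a2,0), c=(a3,1): lhs=(a1,0) != rhs=(0,0)
Total violating triples: 3240


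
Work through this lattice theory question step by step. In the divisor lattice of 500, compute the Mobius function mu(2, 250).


In a divisor lattice, mu(a,b) = mu(b/a) where mu is the classical Mobius function.
b/a = 250/2 = 125
Prime factorization of 125: primes [5]
125 is not squarefree, so mu(125) = 0


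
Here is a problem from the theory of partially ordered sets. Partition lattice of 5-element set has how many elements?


B(n) = number of set partitions of an n-element set.
B(n) satisfies the recurrence: B(n+1) = sum_k C(n,k)*B(k).
B(5) = 52


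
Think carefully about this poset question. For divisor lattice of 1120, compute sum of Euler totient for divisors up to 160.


Divisors of 1120 up to 160: [1, 2, 4, 5, 7, 8, 10, 14, 16, 20, 28, 32, 35, 40, 56, 70, 80, 112, 140, 160]
phi values: [1, 1, 2, 4, 6, 4, 4, 6, 8, 8, 12, 16, 24, 16, 24, 24, 32, 48, 48, 64]
Sum = 352


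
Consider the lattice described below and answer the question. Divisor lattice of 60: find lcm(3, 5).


In a divisor lattice, join = lcm (least common multiple).
gcd(3,5) = 1
lcm(3,5) = 3*5/gcd = 15/1 = 15


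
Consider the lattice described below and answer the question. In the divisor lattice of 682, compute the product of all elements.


Divisors of 682: [1, 2, 11, 22, 31, 62, 341, 682]
Product = n^(d(n)/2) = 682^(8/2)
Product = 216340335376


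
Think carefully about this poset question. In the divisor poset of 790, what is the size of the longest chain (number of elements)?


A chain is a totally ordered subset; we count the number of elements in a maximum chain.
Compute, for each element x, the size of the longest chain ending at x:
  1: 1
  2: 2
  5: 2
  79: 2
  10: 3
  158: 3
  ...
A maximum chain: 1 < 2 < 10 < 790
Number of elements in the longest chain: 4


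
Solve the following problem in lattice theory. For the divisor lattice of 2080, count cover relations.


A cover relation a -< b holds when a < b with no c strictly between.
Cover relations:
  1 -< 2
  1 -< 5
  1 -< 13
  2 -< 4
  2 -< 10
  2 -< 26
  4 -< 8
  4 -< 20
  ...36 more
Total: 44


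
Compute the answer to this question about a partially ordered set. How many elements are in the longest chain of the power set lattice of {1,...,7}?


A chain is a totally ordered subset; we count the number of elements in a maximum chain.
Compute, for each element x, the size of the longest chain ending at x:
  {}: 1
  {1}: 2
  {2}: 2
  {3}: 2
  {4}: 2
  {5}: 2
  ...
A maximum chain: {} < {1} < {1,2} < {1,2,3} < {1,2,3,4} < {1,2,3,4,5} < {1,2,3,4,5,6} < {1,2,3,4,5,6,7}
Number of elements in the longest chain: 8


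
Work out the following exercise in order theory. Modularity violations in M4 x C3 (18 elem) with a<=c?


Modular law: if a <= c then a v (b ^ c) = (a v b) ^ c.
Check all triples (a,b,c) with a <= c among 18 elements.
This lattice is modular (diamonds M_m and their chain-products are modular).
Total violating triples: 0


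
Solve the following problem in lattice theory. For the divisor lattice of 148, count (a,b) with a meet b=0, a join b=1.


Complement pair (a,b): a meet b = bottom, a join b = top.
Here: gcd(a,b)=1 and lcm(a,b)=148, i.e. a*b=148 with a,b coprime.
Pairs found: (1,148), (4,37), (37,4), (148,1)
Total ordered pairs: 4


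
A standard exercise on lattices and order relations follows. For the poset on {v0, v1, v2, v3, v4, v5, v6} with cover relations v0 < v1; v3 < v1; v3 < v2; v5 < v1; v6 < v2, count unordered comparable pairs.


A comparable pair {a,b} has a < b or b < a in the order.
Count unordered pairs where one element is strictly below the other.
Examples: {v0,v1}, {v1,v3}, {v1,v5}, {v2,v3}, ...
Total comparable pairs: 5


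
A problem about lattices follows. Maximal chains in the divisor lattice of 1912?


A maximal chain goes from the minimum element to a maximal element via cover relations.
Counting all min-to-max paths in the cover graph.
Total maximal chains: 4


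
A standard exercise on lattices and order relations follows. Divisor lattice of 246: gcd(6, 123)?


Meet=gcd.
gcd(6,123)=3


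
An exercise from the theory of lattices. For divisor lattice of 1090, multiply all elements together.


Divisors of 1090: [1, 2, 5, 10, 109, 218, 545, 1090]
Product = n^(d(n)/2) = 1090^(8/2)
Product = 1411581610000


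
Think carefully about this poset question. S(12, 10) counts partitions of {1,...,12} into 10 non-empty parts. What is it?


S(n,k) = k*S(n-1,k) + S(n-1,k-1).
S(11,10) = 55, S(11,9) = 1155
S(12,10) = 10*55 + 1155 = 550 + 1155
S(12,10) = 1705


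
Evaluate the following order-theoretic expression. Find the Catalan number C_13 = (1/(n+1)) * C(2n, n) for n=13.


C(n) = C(2n, n) / (n+1).
C(26, 13) = 10400600
C(13) = 10400600 / 14 = 742900


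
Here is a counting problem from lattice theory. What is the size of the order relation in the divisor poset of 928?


The order relation is {(a,b) : a <= b}, reflexive so it includes (a,a).
Examples: (1,1), (1,116), (1,16), (1,2), (1,232), ...
Total ordered pairs: 63


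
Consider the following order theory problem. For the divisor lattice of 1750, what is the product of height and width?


Height = length of longest chain minus 1; width = size of largest antichain.
A maximum chain: 1 | 7 | 35 | 175 | 875 | 1750  (height 5).
A maximum antichain: {10, 14, 25, 35}  (width 4).
Product = 5 * 4 = 20


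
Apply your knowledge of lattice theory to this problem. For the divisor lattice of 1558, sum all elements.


sigma(n) = sum of divisors.
Divisors of 1558: [1, 2, 19, 38, 41, 82, 779, 1558]
Sum = 2520


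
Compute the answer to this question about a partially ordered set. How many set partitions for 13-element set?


B(n) = number of set partitions of an n-element set.
B(n) satisfies the recurrence: B(n+1) = sum_k C(n,k)*B(k).
B(13) = 27644437


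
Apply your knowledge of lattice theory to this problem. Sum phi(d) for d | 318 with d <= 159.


Divisors of 318 up to 159: [1, 2, 3, 6, 53, 106, 159]
phi values: [1, 1, 2, 2, 52, 52, 104]
Sum = 214


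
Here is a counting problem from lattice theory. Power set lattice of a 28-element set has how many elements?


Power set = 2^n.
2^28 = 268435456


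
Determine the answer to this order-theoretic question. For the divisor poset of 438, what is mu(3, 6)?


In a divisor lattice, mu(a,b) = mu(b/a) where mu is the classical Mobius function.
b/a = 6/3 = 2
Prime factorization of 2: primes [2]
2 is squarefree with 1 prime factor(s), so mu(2) = (-1)^1 = -1


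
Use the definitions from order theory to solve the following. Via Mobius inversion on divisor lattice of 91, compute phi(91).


phi(n) = n * prod_{p|n} (1 - 1/p).
Prime divisors of 91: [7, 13]
phi(91) = 91 * (1 - 1/7) * (1 - 1/13)
phi(91) = 72


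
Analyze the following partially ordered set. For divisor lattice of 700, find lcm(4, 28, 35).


In a divisor lattice, join = lcm (least common multiple).
Compute lcm iteratively: start with first element, then lcm(current, next).
Elements: [4, 28, 35]
lcm(4,28) = 28
lcm(28,35) = 140
Final lcm = 140


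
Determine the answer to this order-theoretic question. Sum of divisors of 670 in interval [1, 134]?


Interval [1,134] in divisors of 670: [1, 2, 67, 134]
Sum = 204


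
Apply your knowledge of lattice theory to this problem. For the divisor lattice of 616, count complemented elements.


An element a is complemented if some b has a meet b = bottom, a join b = top.
a is complemented iff gcd(a, n/a)=1, i.e. a is a unitary divisor of 616.
Complemented elements: 1, 7, 8, 11, 56, 77, ... (2 more)
Count: 8


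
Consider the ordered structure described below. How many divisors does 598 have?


Divisors of 598: [1, 2, 13, 23, 26, 46, 299, 598]
Count: 8


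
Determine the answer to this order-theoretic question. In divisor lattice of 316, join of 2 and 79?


In a divisor lattice, join = lcm (least common multiple).
gcd(2,79) = 1
lcm(2,79) = 2*79/gcd = 158/1 = 158


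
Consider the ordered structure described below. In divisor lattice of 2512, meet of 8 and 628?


In a divisor lattice, meet = gcd (greatest common divisor).
By Euclidean algorithm or factoring: gcd(8,628) = 4


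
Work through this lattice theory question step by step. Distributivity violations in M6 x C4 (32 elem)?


Distributive law: a ^ (b v c) = (a ^ b) v (a ^ c).
Check all 32^3 = 32768 ordered triples (a,b,c).
  e.g. a=(a1,0), b=(a2,0), c=(a3,0): lhs=(a1,0) != rhs=(0,0)
  e.g. a=(a1,0), b=(a2,0), c=(a3,1): lhs=(a1,0) != rhs=(0,0)
Total violating triples: 7680


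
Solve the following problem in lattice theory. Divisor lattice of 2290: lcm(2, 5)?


Join=lcm.
gcd(2,5)=1
lcm=10


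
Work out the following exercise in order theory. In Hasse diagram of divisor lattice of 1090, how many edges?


A cover relation a -< b holds when a < b with no c strictly between.
Cover relations:
  1 -< 2
  1 -< 5
  1 -< 109
  2 -< 10
  2 -< 218
  5 -< 10
  5 -< 545
  10 -< 1090
  ...4 more
Total: 12


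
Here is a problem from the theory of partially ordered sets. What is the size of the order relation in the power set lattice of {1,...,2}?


The order relation is {(a,b) : a <= b}, reflexive so it includes (a,a).
Examples: ({},{}), ({},{1,2}), ({},{1}), ({},{2}), ({1,2},{1,2}), ...
Total ordered pairs: 9


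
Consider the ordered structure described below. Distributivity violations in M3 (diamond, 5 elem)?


Distributive law: a ^ (b v c) = (a ^ b) v (a ^ c).
Check all 5^3 = 125 ordered triples (a,b,c).
  e.g. a=a1, b=a2, c=a3: lhs=a1 != rhs=0
  e.g. a=a1, b=a3, c=a2: lhs=a1 != rhs=0
Total violating triples: 6


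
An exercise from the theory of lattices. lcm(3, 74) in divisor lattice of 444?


Join=lcm.
gcd(3,74)=1
lcm=222


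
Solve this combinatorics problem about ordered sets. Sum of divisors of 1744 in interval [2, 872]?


Interval [2,872] in divisors of 1744: [2, 4, 8, 218, 436, 872]
Sum = 1540


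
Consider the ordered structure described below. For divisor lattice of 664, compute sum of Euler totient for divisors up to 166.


Divisors of 664 up to 166: [1, 2, 4, 8, 83, 166]
phi values: [1, 1, 2, 4, 82, 82]
Sum = 172


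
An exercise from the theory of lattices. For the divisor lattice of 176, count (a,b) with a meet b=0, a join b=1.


Complement pair (a,b): a meet b = bottom, a join b = top.
Here: gcd(a,b)=1 and lcm(a,b)=176, i.e. a*b=176 with a,b coprime.
Pairs found: (1,176), (11,16), (16,11), (176,1)
Total ordered pairs: 4


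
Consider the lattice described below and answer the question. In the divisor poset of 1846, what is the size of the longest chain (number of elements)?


A chain is a totally ordered subset; we count the number of elements in a maximum chain.
Compute, for each element x, the size of the longest chain ending at x:
  1: 1
  2: 2
  13: 2
  71: 2
  26: 3
  142: 3
  ...
A maximum chain: 1 < 2 < 26 < 1846
Number of elements in the longest chain: 4


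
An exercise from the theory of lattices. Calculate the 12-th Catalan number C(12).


C(n) = C(2n, n) / (n+1).
C(24, 12) = 2704156
C(12) = 2704156 / 13 = 208012


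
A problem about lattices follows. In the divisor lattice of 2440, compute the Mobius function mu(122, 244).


In a divisor lattice, mu(a,b) = mu(b/a) where mu is the classical Mobius function.
b/a = 244/122 = 2
Prime factorization of 2: primes [2]
2 is squarefree with 1 prime factor(s), so mu(2) = (-1)^1 = -1


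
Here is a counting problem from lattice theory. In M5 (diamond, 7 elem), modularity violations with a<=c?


Modular law: if a <= c then a v (b ^ c) = (a v b) ^ c.
Check all triples (a,b,c) with a <= c among 7 elements.
This lattice is modular (diamonds M_m and their chain-products are modular).
Total violating triples: 0


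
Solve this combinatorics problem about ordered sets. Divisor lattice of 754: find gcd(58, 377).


In a divisor lattice, meet = gcd (greatest common divisor).
By Euclidean algorithm or factoring: gcd(58,377) = 29


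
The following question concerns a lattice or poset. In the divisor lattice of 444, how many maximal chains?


A maximal chain goes from the minimum element to a maximal element via cover relations.
Counting all min-to-max paths in the cover graph.
Total maximal chains: 12


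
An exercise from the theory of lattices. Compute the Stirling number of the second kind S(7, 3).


S(n,k) = k*S(n-1,k) + S(n-1,k-1).
S(6,3) = 90, S(6,2) = 31
S(7,3) = 3*90 + 31 = 270 + 31
S(7,3) = 301


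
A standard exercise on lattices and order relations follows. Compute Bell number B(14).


B(n) = number of set partitions of an n-element set.
B(n) satisfies the recurrence: B(n+1) = sum_k C(n,k)*B(k).
B(14) = 190899322


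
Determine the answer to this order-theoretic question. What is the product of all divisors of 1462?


Divisors of 1462: [1, 2, 17, 34, 43, 86, 731, 1462]
Product = n^(d(n)/2) = 1462^(8/2)
Product = 4568666853136


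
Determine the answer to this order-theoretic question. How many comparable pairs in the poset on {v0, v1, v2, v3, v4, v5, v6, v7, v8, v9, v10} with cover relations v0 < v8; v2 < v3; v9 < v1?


A comparable pair {a,b} has a < b or b < a in the order.
Count unordered pairs where one element is strictly below the other.
Examples: {v0,v8}, {v1,v9}, {v2,v3}
Total comparable pairs: 3


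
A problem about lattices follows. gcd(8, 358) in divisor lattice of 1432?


Meet=gcd.
gcd(8,358)=2


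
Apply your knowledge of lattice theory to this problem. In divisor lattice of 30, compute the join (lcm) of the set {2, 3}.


In a divisor lattice, join = lcm (least common multiple).
Compute lcm iteratively: start with first element, then lcm(current, next).
Elements: [2, 3]
lcm(2,3) = 6
Final lcm = 6


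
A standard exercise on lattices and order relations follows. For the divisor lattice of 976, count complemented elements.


An element a is complemented if some b has a meet b = bottom, a join b = top.
a is complemented iff gcd(a, n/a)=1, i.e. a is a unitary divisor of 976.
Complemented elements: 1, 16, 61, 976
Count: 4


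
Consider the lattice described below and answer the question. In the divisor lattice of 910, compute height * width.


Height = length of longest chain minus 1; width = size of largest antichain.
A maximum chain: 1 | 13 | 91 | 455 | 910  (height 4).
A maximum antichain: {10, 14, 26, 35, 65, 91}  (width 6).
Product = 4 * 6 = 24


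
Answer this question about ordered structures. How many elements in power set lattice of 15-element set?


Power set = 2^n.
2^15 = 32768


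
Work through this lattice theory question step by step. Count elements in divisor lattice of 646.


Divisors of 646: [1, 2, 17, 19, 34, 38, 323, 646]
Count: 8


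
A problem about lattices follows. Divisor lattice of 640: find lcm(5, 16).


In a divisor lattice, join = lcm (least common multiple).
gcd(5,16) = 1
lcm(5,16) = 5*16/gcd = 80/1 = 80


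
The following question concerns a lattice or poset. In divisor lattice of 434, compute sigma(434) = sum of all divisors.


sigma(n) = sum of divisors.
Divisors of 434: [1, 2, 7, 14, 31, 62, 217, 434]
Sum = 768


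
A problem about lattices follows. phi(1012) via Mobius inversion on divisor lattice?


phi(n) = n * prod_{p|n} (1 - 1/p).
Prime divisors of 1012: [2, 11, 23]
phi(1012) = 1012 * (1 - 1/2) * (1 - 1/11) * (1 - 1/23)
phi(1012) = 440


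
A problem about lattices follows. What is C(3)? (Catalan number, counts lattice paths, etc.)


C(n) = C(2n, n) / (n+1).
C(6, 3) = 20
C(3) = 20 / 4 = 5


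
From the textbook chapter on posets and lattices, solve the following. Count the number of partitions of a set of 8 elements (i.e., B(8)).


B(n) = number of set partitions of an n-element set.
B(n) satisfies the recurrence: B(n+1) = sum_k C(n,k)*B(k).
B(8) = 4140


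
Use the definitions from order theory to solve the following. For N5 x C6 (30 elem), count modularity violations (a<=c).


Modular law: if a <= c then a v (b ^ c) = (a v b) ^ c.
Check all triples (a,b,c) with a <= c among 30 elements.
  e.g. a=(a,0), b=(c,0), c=(b,0): lhs=(a,0) != rhs=(b,0)
  e.g. a=(a,0), b=(c,1), c=(b,0): lhs=(a,0) != rhs=(b,0)
Total violating triples: 126


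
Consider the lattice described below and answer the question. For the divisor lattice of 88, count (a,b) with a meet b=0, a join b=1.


Complement pair (a,b): a meet b = bottom, a join b = top.
Here: gcd(a,b)=1 and lcm(a,b)=88, i.e. a*b=88 with a,b coprime.
Pairs found: (1,88), (8,11), (11,8), (88,1)
Total ordered pairs: 4


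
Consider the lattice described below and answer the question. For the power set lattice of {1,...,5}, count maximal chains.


A maximal chain goes from the minimum element to a maximal element via cover relations.
Counting all min-to-max paths in the cover graph.
Total maximal chains: 120


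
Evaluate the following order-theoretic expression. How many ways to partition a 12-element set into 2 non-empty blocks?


S(n,k) = k*S(n-1,k) + S(n-1,k-1).
S(11,2) = 1023, S(11,1) = 1
S(12,2) = 2*1023 + 1 = 2046 + 1
S(12,2) = 2047


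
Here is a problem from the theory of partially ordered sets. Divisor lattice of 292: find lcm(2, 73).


In a divisor lattice, join = lcm (least common multiple).
gcd(2,73) = 1
lcm(2,73) = 2*73/gcd = 146/1 = 146


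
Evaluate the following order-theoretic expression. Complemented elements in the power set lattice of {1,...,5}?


An element a is complemented if some b has a meet b = bottom, a join b = top.
every subset A has complement S\A, so all elements are complemented.
Complemented elements: {}, {1}, {2}, {3}, {4}, {5}, ... (26 more)
Count: 32


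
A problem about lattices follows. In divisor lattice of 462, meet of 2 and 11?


In a divisor lattice, meet = gcd (greatest common divisor).
By Euclidean algorithm or factoring: gcd(2,11) = 1


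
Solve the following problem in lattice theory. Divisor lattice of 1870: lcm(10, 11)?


Join=lcm.
gcd(10,11)=1
lcm=110


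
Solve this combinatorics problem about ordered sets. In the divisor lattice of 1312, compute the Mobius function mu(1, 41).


In a divisor lattice, mu(a,b) = mu(b/a) where mu is the classical Mobius function.
b/a = 41/1 = 41
Prime factorization of 41: primes [41]
41 is squarefree with 1 prime factor(s), so mu(41) = (-1)^1 = -1


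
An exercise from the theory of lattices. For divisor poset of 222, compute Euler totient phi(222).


phi(n) = n * prod_{p|n} (1 - 1/p).
Prime divisors of 222: [2, 3, 37]
phi(222) = 222 * (1 - 1/2) * (1 - 1/3) * (1 - 1/37)
phi(222) = 72


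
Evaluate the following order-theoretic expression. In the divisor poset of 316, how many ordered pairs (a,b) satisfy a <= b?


The order relation is {(a,b) : a <= b}, reflexive so it includes (a,a).
Examples: (1,1), (1,158), (1,2), (1,316), (1,4), ...
Total ordered pairs: 18


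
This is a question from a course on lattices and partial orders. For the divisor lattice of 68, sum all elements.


sigma(n) = sum of divisors.
Divisors of 68: [1, 2, 4, 17, 34, 68]
Sum = 126


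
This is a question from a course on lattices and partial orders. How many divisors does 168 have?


Divisors of 168: [1, 2, 3, 4, 6, 7, 8, 12, 14, 21, 24, 28, 42, 56, 84, 168]
Count: 16


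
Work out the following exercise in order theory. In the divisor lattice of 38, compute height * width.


Height = length of longest chain minus 1; width = size of largest antichain.
A maximum chain: 1 | 19 | 38  (height 2).
A maximum antichain: {2, 19}  (width 2).
Product = 2 * 2 = 4


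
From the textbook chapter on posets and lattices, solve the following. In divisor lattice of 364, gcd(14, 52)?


Meet=gcd.
gcd(14,52)=2


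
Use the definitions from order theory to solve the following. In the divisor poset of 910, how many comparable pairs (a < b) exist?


A comparable pair {a,b} has a < b or b < a in the order.
Count unordered pairs where one element is strictly below the other.
Examples: {1,2}, {1,5}, {1,7}, {1,10}, ...
Total comparable pairs: 65


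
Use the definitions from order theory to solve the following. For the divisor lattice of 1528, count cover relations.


A cover relation a -< b holds when a < b with no c strictly between.
Cover relations:
  1 -< 2
  1 -< 191
  2 -< 4
  2 -< 382
  4 -< 8
  4 -< 764
  8 -< 1528
  191 -< 382
  ...2 more
Total: 10


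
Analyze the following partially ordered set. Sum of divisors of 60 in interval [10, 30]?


Interval [10,30] in divisors of 60: [10, 30]
Sum = 40


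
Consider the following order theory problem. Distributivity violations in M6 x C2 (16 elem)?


Distributive law: a ^ (b v c) = (a ^ b) v (a ^ c).
Check all 16^3 = 4096 ordered triples (a,b,c).
  e.g. a=(a1,0), b=(a2,0), c=(a3,0): lhs=(a1,0) != rhs=(0,0)
  e.g. a=(a1,0), b=(a2,0), c=(a3,1): lhs=(a1,0) != rhs=(0,0)
Total violating triples: 960


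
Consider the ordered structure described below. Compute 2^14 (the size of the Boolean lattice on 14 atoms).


Power set = 2^n.
2^14 = 16384


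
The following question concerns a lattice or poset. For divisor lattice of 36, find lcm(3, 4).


In a divisor lattice, join = lcm (least common multiple).
Compute lcm iteratively: start with first element, then lcm(current, next).
Elements: [3, 4]
lcm(3,4) = 12
Final lcm = 12


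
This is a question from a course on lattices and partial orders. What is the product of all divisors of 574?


Divisors of 574: [1, 2, 7, 14, 41, 82, 287, 574]
Product = n^(d(n)/2) = 574^(8/2)
Product = 108554434576


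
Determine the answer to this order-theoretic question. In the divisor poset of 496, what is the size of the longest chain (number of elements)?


A chain is a totally ordered subset; we count the number of elements in a maximum chain.
Compute, for each element x, the size of the longest chain ending at x:
  1: 1
  2: 2
  31: 2
  4: 3
  8: 4
  62: 3
  ...
A maximum chain: 1 < 2 < 4 < 8 < 16 < 496
Number of elements in the longest chain: 6


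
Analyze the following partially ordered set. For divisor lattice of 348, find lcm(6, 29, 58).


In a divisor lattice, join = lcm (least common multiple).
Compute lcm iteratively: start with first element, then lcm(current, next).
Elements: [6, 29, 58]
lcm(6,29) = 174
lcm(174,58) = 174
Final lcm = 174


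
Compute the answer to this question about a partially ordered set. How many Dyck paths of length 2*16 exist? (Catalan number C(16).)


C(n) = C(2n, n) / (n+1).
C(32, 16) = 601080390
C(16) = 601080390 / 17 = 35357670


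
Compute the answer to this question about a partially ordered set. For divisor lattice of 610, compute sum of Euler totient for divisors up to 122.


Divisors of 610 up to 122: [1, 2, 5, 10, 61, 122]
phi values: [1, 1, 4, 4, 60, 60]
Sum = 130


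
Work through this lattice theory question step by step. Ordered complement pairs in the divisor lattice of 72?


Complement pair (a,b): a meet b = bottom, a join b = top.
Here: gcd(a,b)=1 and lcm(a,b)=72, i.e. a*b=72 with a,b coprime.
Pairs found: (1,72), (8,9), (9,8), (72,1)
Total ordered pairs: 4


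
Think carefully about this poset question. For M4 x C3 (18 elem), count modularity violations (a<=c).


Modular law: if a <= c then a v (b ^ c) = (a v b) ^ c.
Check all triples (a,b,c) with a <= c among 18 elements.
This lattice is modular (diamonds M_m and their chain-products are modular).
Total violating triples: 0


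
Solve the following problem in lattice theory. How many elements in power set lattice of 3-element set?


Power set = 2^n.
2^3 = 8


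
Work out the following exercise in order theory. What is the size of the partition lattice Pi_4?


B(n) = number of set partitions of an n-element set.
B(n) satisfies the recurrence: B(n+1) = sum_k C(n,k)*B(k).
B(4) = 15


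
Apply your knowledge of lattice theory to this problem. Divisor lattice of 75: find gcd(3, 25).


In a divisor lattice, meet = gcd (greatest common divisor).
By Euclidean algorithm or factoring: gcd(3,25) = 1


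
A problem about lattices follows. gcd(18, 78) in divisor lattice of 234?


Meet=gcd.
gcd(18,78)=6


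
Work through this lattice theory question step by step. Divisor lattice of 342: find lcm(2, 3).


In a divisor lattice, join = lcm (least common multiple).
gcd(2,3) = 1
lcm(2,3) = 2*3/gcd = 6/1 = 6


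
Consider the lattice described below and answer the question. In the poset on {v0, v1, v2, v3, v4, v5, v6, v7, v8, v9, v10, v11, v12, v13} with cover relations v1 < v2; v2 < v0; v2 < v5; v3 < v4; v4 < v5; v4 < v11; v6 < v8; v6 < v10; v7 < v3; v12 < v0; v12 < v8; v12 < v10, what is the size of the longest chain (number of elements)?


A chain is a totally ordered subset; we count the number of elements in a maximum chain.
Compute, for each element x, the size of the longest chain ending at x:
  v1: 1
  v6: 1
  v7: 1
  v9: 1
  v12: 1
  v13: 1
  ...
A maximum chain: v7 < v3 < v4 < v5
Number of elements in the longest chain: 4
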